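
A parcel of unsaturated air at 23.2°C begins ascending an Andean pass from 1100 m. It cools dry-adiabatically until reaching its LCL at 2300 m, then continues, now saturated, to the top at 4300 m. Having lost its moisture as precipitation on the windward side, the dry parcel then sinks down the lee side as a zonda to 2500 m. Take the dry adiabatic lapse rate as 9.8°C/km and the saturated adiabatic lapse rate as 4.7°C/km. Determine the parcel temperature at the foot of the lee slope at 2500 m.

19.68°C

1100 → 2300 m (dry, 9.8°C/km): ΔT = -9.8 × 1.2 = -11.76°C → T = 11.44°C
2300 → 4300 m (saturated, 4.7°C/km): ΔT = -4.7 × 2 = -9.4°C → T = 2.04°C
4300 → 2500 m (dry descent, 9.8°C/km): ΔT = +9.8 × 1.8 = +17.64°C → T = 19.68°C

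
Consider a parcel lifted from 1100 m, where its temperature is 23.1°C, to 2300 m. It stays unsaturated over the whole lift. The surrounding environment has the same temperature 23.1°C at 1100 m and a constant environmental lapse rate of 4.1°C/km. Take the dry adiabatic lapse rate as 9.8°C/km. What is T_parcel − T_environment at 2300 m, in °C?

Parcel:
  From 1100 m to 2300 m (dry): cools by 9.8 × 1.2 = 11.76°C, giving 11.34°C.
Environment:
  From 1100 m to 2300 m (environment): cools by 4.1 × 1.2 = 4.92°C, giving 18.18°C.
T_parcel − T_env = 11.34 − 18.18 = -6.84°C

-6.84°C (parcel cooler than environment)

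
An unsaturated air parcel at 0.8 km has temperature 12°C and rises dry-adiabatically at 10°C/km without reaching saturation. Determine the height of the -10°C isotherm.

Height above start = (12 − (-10)) / 10 = 2.2 km
Altitude = 800 m + 2200 m = 3000 m

3 km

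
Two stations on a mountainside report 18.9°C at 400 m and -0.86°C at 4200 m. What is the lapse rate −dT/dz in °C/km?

5.2°C/km

Γ = −ΔT/Δz = (18.9 − (-0.86)) / (4200 − 400) m
  = 19.76°C / 3.8 km = 5.2°C/km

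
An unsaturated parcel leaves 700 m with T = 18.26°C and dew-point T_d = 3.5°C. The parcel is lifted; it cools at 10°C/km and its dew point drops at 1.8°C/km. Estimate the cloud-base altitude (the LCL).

2500 m

T and T_d converge at 10 − 1.8 = 8.2°C per km
Height above start = (18.26 − 3.5) / 8.2 = 1.8 km
LCL altitude = 700 m + 1800 m = 2500 m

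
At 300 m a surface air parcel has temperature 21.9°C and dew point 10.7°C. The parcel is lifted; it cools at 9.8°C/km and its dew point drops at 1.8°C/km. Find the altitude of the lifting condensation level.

T and T_d converge at 9.8 − 1.8 = 8°C per km
Height above start = (21.9 − 10.7) / 8 = 1.4 km
LCL altitude = 300 m + 1400 m = 1700 m

1700 m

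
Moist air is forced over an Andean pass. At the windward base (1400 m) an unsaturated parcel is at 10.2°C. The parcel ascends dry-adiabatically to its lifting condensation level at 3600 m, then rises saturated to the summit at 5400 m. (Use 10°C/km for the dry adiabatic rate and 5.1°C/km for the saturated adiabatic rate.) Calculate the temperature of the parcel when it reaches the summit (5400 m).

-20.98°C

1400 → 3600 m (dry, 10°C/km): ΔT = -10 × 2.2 = -22°C → T = -11.8°C
3600 → 5400 m (saturated, 5.1°C/km): ΔT = -5.1 × 1.8 = -9.18°C → T = -20.98°C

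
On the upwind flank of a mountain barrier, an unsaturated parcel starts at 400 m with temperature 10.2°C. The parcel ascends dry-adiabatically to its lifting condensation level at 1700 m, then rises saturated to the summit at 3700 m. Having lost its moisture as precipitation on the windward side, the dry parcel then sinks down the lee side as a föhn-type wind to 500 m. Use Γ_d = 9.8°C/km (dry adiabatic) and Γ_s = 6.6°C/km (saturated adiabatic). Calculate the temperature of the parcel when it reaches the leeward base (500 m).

15.62°C

From 400 m to 1700 m (dry): cools by 9.8 × 1.3 = 12.74°C, giving -2.54°C.
From 1700 m to 3700 m (saturated): cools by 6.6 × 2 = 13.2°C, giving -15.74°C.
From 3700 m to 500 m (dry descent): warms by 9.8 × 3.2 = 31.36°C, giving 15.62°C.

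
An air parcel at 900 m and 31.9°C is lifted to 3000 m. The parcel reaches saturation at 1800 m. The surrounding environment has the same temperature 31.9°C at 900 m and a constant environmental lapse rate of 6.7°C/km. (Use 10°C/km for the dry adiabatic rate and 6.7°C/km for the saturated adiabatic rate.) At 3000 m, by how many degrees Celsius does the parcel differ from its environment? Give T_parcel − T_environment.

Parcel:
  From 900 m to 1800 m (dry): cools by 10 × 0.9 = 9°C, giving 22.9°C.
  From 1800 m to 3000 m (saturated): cools by 6.7 × 1.2 = 8.04°C, giving 14.86°C.
Environment:
  From 900 m to 3000 m (environment): cools by 6.7 × 2.1 = 14.07°C, giving 17.83°C.
T_parcel − T_env = 14.86 − 17.83 = -2.97°C

-2.97°C (parcel cooler than environment)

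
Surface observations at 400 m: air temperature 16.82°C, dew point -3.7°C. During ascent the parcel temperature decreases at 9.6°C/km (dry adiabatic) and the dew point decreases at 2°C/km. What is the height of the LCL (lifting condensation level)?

T and T_d converge at 9.6 − 2 = 7.6°C per km
Height above start = (16.82 − (-3.7)) / 7.6 = 2.7 km
LCL altitude = 400 m + 2700 m = 3100 m

3100 m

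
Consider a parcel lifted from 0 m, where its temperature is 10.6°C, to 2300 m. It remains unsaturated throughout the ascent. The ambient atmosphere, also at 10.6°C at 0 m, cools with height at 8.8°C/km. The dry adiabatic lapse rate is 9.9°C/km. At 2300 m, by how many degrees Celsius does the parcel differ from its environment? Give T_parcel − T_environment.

Parcel:
  0–2300 m, dry: Δz = 2.3 km ⇒ ΔT = -22.77°C; T = -12.17°C
Environment:
  0–2300 m, environment: Δz = 2.3 km ⇒ ΔT = -20.24°C; T = -9.64°C
T_parcel − T_env = -12.17 − (-9.64) = -2.53°C

-2.53°C (parcel cooler than environment)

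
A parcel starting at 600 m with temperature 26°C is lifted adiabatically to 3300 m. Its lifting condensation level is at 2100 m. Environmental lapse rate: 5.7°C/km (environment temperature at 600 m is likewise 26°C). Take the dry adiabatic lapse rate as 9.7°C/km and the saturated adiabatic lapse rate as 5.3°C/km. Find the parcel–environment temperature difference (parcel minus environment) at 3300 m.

-5.52°C (parcel cooler than environment)

Parcel:
  600–2100 m, dry: Δz = 1.5 km ⇒ ΔT = -14.55°C; T = 11.45°C
  2100–3300 m, saturated: Δz = 1.2 km ⇒ ΔT = -6.36°C; T = 5.09°C
Environment:
  600–3300 m, environment: Δz = 2.7 km ⇒ ΔT = -15.39°C; T = 10.61°C
T_parcel − T_env = 5.09 − 10.61 = -5.52°C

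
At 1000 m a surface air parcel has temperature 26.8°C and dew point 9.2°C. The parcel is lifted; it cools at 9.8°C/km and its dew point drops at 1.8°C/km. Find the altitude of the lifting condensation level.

3200 m

T and T_d converge at 9.8 − 1.8 = 8°C per km
Height above start = (26.8 − 9.2) / 8 = 2.2 km
LCL altitude = 1000 m + 2200 m = 3200 m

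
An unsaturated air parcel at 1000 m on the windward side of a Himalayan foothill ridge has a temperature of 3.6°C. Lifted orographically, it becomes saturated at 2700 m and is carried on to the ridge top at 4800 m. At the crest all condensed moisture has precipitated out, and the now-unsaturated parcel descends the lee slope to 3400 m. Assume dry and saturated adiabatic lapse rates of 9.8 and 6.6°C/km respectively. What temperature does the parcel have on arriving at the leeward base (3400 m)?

-13.2°C

Dry to 2700 m: -9.8 × 1.7 km = -16.66°C, so T = -13.06°C.
Saturated to 4800 m: -6.6 × 2.1 km = -13.86°C, so T = -26.92°C.
Dry descent to 3400 m: +9.8 × 1.4 km = +13.72°C, so T = -13.2°C.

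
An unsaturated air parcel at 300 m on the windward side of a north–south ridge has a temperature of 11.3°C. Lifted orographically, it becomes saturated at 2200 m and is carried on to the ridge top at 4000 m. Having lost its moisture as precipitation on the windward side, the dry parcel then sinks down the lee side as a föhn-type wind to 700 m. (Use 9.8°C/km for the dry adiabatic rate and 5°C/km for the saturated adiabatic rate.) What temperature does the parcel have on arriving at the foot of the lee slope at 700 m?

16.02°C

Dry to 2200 m: -9.8 × 1.9 km = -18.62°C, so T = -7.32°C.
Saturated to 4000 m: -5 × 1.8 km = -9°C, so T = -16.32°C.
Dry descent to 700 m: +9.8 × 3.3 km = +32.34°C, so T = 16.02°C.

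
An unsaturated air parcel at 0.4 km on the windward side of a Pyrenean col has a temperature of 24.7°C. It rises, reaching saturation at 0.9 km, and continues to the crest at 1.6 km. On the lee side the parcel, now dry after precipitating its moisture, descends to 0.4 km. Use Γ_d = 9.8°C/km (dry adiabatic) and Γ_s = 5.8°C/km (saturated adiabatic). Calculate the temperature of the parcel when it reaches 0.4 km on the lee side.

27.5°C

From 400 m to 900 m (dry): cools by 9.8 × 0.5 = 4.9°C, giving 19.8°C.
From 900 m to 1600 m (saturated): cools by 5.8 × 0.7 = 4.06°C, giving 15.74°C.
From 1600 m to 400 m (dry descent): warms by 9.8 × 1.2 = 11.76°C, giving 27.5°C.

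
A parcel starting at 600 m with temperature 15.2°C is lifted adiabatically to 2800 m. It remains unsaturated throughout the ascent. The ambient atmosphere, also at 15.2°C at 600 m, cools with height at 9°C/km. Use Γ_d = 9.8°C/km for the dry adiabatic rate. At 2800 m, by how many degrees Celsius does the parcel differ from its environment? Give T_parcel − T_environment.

Parcel:
  Dry to 2800 m: -9.8 × 2.2 km = -21.56°C, so T = -6.36°C.
Environment:
  Environment to 2800 m: -9 × 2.2 km = -19.8°C, so T = -4.6°C.
T_parcel − T_env = -6.36 − (-4.6) = -1.76°C

-1.76°C (parcel cooler than environment)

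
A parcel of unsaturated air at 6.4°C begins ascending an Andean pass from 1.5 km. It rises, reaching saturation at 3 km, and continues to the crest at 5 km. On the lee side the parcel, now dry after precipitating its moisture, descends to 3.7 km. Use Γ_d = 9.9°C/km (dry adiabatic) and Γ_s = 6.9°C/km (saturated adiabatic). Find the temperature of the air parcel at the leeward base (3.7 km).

1500–3000 m, dry: Δz = 1.5 km ⇒ ΔT = -14.85°C; T = -8.45°C
3000–5000 m, saturated: Δz = 2 km ⇒ ΔT = -13.8°C; T = -22.25°C
5000–3700 m, dry descent: Δz = 1.3 km ⇒ ΔT = +12.87°C; T = -9.38°C

-9.38°C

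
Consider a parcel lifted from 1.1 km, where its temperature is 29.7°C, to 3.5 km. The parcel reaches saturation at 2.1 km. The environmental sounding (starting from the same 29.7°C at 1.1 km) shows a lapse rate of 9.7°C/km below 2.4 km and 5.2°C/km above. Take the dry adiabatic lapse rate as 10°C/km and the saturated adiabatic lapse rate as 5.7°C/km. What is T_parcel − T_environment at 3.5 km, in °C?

Parcel:
  1100–2100 m, dry: Δz = 1 km ⇒ ΔT = -10°C; T = 19.7°C
  2100–3500 m, saturated: Δz = 1.4 km ⇒ ΔT = -7.98°C; T = 11.72°C
Environment:
  1100–2400 m, environment, lower layer: Δz = 1.3 km ⇒ ΔT = -12.61°C; T = 17.09°C
  2400–3500 m, environment, upper layer: Δz = 1.1 km ⇒ ΔT = -5.72°C; T = 11.37°C
T_parcel − T_env = 11.72 − 11.37 = +0.35°C

+0.35°C (parcel warmer than environment)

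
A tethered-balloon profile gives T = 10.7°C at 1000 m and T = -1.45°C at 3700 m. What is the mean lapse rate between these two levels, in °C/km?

4.5°C/km

Γ = −ΔT/Δz = (10.7 − (-1.45)) / (3700 − 1000) m
  = 12.15°C / 2.7 km = 4.5°C/km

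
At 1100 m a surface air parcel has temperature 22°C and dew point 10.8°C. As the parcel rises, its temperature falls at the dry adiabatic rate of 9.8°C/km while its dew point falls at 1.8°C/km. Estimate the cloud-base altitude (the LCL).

T and T_d converge at 9.8 − 1.8 = 8°C per km
Height above start = (22 − 10.8) / 8 = 1.4 km
LCL altitude = 1100 m + 1400 m = 2500 m

2500 m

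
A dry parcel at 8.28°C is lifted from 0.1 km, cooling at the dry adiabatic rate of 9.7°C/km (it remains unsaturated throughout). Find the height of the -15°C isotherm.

Height above start = (8.28 − (-15)) / 9.7 = 2.4 km
Altitude = 100 m + 2400 m = 2500 m

2.5 km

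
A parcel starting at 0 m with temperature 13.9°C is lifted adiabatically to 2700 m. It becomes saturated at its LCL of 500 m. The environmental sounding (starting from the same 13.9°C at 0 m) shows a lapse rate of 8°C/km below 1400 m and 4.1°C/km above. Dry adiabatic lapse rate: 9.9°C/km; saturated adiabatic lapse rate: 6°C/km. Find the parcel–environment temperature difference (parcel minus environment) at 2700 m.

Parcel:
  From 0 m to 500 m (dry): cools by 9.9 × 0.5 = 4.95°C, giving 8.95°C.
  From 500 m to 2700 m (saturated): cools by 6 × 2.2 = 13.2°C, giving -4.25°C.
Environment:
  From 0 m to 1400 m (environment, lower layer): cools by 8 × 1.4 = 11.2°C, giving 2.7°C.
  From 1400 m to 2700 m (environment, upper layer): cools by 4.1 × 1.3 = 5.33°C, giving -2.63°C.
T_parcel − T_env = -4.25 − (-2.63) = -1.62°C

-1.62°C (parcel cooler than environment)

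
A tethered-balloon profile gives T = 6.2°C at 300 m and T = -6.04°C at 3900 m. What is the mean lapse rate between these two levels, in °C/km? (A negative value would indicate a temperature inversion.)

3.4°C/km

Γ = −ΔT/Δz = (6.2 − (-6.04)) / (3900 − 300) m
  = 12.24°C / 3.6 km = 3.4°C/km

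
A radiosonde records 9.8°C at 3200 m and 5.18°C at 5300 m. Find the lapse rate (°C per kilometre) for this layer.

Γ = −ΔT/Δz = (9.8 − 5.18) / (5300 − 3200) m
  = 4.62°C / 2.1 km = 2.2°C/km

2.2°C/km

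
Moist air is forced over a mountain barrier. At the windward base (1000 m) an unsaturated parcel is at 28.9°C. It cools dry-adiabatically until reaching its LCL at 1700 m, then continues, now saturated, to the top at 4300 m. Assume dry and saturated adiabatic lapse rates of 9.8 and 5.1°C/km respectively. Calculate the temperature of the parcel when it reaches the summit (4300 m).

8.78°C

1000–1700 m, dry: Δz = 0.7 km ⇒ ΔT = -6.86°C; T = 22.04°C
1700–4300 m, saturated: Δz = 2.6 km ⇒ ΔT = -13.26°C; T = 8.78°C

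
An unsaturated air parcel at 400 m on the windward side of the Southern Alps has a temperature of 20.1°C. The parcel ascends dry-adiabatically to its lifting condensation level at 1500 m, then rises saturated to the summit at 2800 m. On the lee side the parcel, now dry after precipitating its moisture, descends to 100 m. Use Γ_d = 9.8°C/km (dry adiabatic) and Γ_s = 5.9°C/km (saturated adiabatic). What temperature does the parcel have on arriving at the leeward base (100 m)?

28.11°C

400–1500 m, dry: Δz = 1.1 km ⇒ ΔT = -10.78°C; T = 9.32°C
1500–2800 m, saturated: Δz = 1.3 km ⇒ ΔT = -7.67°C; T = 1.65°C
2800–100 m, dry descent: Δz = 2.7 km ⇒ ΔT = +26.46°C; T = 28.11°C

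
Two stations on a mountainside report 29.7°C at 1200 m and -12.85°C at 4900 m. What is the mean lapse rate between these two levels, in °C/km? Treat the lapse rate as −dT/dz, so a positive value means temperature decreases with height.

11.5°C/km

Γ = −ΔT/Δz = (29.7 − (-12.85)) / (4900 − 1200) m
  = 42.55°C / 3.7 km = 11.5°C/km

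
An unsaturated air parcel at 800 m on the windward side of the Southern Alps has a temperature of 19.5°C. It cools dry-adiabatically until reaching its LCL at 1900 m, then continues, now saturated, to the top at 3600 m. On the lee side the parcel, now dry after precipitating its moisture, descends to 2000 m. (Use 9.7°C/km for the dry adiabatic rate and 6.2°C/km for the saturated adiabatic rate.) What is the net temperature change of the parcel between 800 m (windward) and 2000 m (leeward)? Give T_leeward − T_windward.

Dry to 1900 m: -9.7 × 1.1 km = -10.67°C, so T = 8.83°C.
Saturated to 3600 m: -6.2 × 1.7 km = -10.54°C, so T = -1.71°C.
Dry descent to 2000 m: +9.7 × 1.6 km = +15.52°C, so T = 13.81°C.
Net change vs windward start: 13.81 − 19.5 = -5.69°C

-5.69°C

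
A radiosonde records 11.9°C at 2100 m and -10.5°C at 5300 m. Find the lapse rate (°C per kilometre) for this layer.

7°C/km

Γ = −ΔT/Δz = (11.9 − (-10.5)) / (5300 − 2100) m
  = 22.4°C / 3.2 km = 7°C/km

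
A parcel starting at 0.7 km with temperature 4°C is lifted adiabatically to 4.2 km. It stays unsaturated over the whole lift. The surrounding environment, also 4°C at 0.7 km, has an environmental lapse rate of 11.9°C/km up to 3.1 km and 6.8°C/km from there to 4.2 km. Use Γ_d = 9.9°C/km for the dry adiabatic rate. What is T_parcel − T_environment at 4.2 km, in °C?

+1.39°C (parcel warmer than environment)

Parcel:
  700 → 4200 m (dry, 9.9°C/km): ΔT = -9.9 × 3.5 = -34.65°C → T = -30.65°C
Environment:
  700 → 3100 m (environment, lower layer, 11.9°C/km): ΔT = -11.9 × 2.4 = -28.56°C → T = -24.56°C
  3100 → 4200 m (environment, upper layer, 6.8°C/km): ΔT = -6.8 × 1.1 = -7.48°C → T = -32.04°C
T_parcel − T_env = -30.65 − (-32.04) = +1.39°C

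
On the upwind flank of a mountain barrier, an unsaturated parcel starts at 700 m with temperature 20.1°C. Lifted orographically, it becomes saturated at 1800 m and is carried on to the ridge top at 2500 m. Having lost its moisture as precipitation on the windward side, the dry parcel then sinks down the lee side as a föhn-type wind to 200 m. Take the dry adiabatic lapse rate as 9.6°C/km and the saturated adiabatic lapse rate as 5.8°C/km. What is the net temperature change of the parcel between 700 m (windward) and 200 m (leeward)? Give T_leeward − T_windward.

+7.46°C

700 → 1800 m (dry, 9.6°C/km): ΔT = -9.6 × 1.1 = -10.56°C → T = 9.54°C
1800 → 2500 m (saturated, 5.8°C/km): ΔT = -5.8 × 0.7 = -4.06°C → T = 5.48°C
2500 → 200 m (dry descent, 9.6°C/km): ΔT = +9.6 × 2.3 = +22.08°C → T = 27.56°C
Net change vs windward start: 27.56 − 20.1 = +7.46°C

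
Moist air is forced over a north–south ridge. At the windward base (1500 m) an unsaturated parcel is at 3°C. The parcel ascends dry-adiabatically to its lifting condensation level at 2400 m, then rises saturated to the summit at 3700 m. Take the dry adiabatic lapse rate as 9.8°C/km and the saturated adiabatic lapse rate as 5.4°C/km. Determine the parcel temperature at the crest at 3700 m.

-12.84°C

1500–2400 m, dry: Δz = 0.9 km ⇒ ΔT = -8.82°C; T = -5.82°C
2400–3700 m, saturated: Δz = 1.3 km ⇒ ΔT = -7.02°C; T = -12.84°C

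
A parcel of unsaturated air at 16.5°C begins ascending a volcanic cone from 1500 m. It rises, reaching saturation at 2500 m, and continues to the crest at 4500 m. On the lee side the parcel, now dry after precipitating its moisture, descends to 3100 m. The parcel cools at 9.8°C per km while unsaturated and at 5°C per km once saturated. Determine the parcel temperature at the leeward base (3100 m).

10.42°C

1500 → 2500 m (dry, 9.8°C/km): ΔT = -9.8 × 1 = -9.8°C → T = 6.7°C
2500 → 4500 m (saturated, 5°C/km): ΔT = -5 × 2 = -10°C → T = -3.3°C
4500 → 3100 m (dry descent, 9.8°C/km): ΔT = +9.8 × 1.4 = +13.72°C → T = 10.42°C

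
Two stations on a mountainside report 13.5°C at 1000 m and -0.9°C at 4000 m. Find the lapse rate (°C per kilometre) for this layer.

4.8°C/km

Γ = −ΔT/Δz = (13.5 − (-0.9)) / (4000 − 1000) m
  = 14.4°C / 3 km = 4.8°C/km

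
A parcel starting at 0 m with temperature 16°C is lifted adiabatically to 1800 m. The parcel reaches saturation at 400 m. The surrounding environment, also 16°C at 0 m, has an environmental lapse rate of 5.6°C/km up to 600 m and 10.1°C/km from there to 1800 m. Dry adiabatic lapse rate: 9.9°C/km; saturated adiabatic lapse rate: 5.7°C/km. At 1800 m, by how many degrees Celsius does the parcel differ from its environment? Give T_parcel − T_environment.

Parcel:
  Dry to 400 m: -9.9 × 0.4 km = -3.96°C, so T = 12.04°C.
  Saturated to 1800 m: -5.7 × 1.4 km = -7.98°C, so T = 4.06°C.
Environment:
  Environment, lower layer to 600 m: -5.6 × 0.6 km = -3.36°C, so T = 12.64°C.
  Environment, upper layer to 1800 m: -10.1 × 1.2 km = -12.12°C, so T = 0.52°C.
T_parcel − T_env = 4.06 − 0.52 = +3.54°C

+3.54°C (parcel warmer than environment)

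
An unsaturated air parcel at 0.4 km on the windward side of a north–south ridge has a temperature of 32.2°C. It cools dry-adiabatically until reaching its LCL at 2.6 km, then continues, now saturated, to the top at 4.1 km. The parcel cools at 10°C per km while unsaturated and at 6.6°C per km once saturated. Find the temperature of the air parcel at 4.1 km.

0.3°C

400–2600 m, dry: Δz = 2.2 km ⇒ ΔT = -22°C; T = 10.2°C
2600–4100 m, saturated: Δz = 1.5 km ⇒ ΔT = -9.9°C; T = 0.3°C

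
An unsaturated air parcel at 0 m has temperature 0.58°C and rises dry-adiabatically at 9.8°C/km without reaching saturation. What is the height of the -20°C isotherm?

2100 m

Height above start = (0.58 − (-20)) / 9.8 = 2.1 km
Altitude = 0 m + 2100 m = 2100 m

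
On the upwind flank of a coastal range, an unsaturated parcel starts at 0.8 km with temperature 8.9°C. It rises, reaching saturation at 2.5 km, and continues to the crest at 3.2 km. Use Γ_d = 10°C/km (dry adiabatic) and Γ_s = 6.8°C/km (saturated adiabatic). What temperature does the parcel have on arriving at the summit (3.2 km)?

-12.86°C

800 → 2500 m (dry, 10°C/km): ΔT = -10 × 1.7 = -17°C → T = -8.1°C
2500 → 3200 m (saturated, 6.8°C/km): ΔT = -6.8 × 0.7 = -4.76°C → T = -12.86°C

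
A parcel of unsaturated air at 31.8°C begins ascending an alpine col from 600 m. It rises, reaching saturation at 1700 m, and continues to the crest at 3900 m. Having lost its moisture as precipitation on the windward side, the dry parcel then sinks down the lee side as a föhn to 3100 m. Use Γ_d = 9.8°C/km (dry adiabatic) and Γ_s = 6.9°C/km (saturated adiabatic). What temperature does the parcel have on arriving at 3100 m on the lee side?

From 600 m to 1700 m (dry): cools by 9.8 × 1.1 = 10.78°C, giving 21.02°C.
From 1700 m to 3900 m (saturated): cools by 6.9 × 2.2 = 15.18°C, giving 5.84°C.
From 3900 m to 3100 m (dry descent): warms by 9.8 × 0.8 = 7.84°C, giving 13.68°C.

13.68°C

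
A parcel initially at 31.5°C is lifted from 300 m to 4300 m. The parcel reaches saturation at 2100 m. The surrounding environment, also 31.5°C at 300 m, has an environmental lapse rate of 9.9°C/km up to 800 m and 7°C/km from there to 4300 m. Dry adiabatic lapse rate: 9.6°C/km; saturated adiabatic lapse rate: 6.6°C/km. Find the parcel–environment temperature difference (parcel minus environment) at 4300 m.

-2.35°C (parcel cooler than environment)

Parcel:
  300 → 2100 m (dry, 9.6°C/km): ΔT = -9.6 × 1.8 = -17.28°C → T = 14.22°C
  2100 → 4300 m (saturated, 6.6°C/km): ΔT = -6.6 × 2.2 = -14.52°C → T = -0.3°C
Environment:
  300 → 800 m (environment, lower layer, 9.9°C/km): ΔT = -9.9 × 0.5 = -4.95°C → T = 26.55°C
  800 → 4300 m (environment, upper layer, 7°C/km): ΔT = -7 × 3.5 = -24.5°C → T = 2.05°C
T_parcel − T_env = -0.3 − 2.05 = -2.35°C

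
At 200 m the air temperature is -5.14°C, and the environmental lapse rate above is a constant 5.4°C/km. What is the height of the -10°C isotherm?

1100 m

Height above start = (-5.14 − (-10)) / 5.4 = 0.9 km
Altitude = 200 m + 900 m = 1100 m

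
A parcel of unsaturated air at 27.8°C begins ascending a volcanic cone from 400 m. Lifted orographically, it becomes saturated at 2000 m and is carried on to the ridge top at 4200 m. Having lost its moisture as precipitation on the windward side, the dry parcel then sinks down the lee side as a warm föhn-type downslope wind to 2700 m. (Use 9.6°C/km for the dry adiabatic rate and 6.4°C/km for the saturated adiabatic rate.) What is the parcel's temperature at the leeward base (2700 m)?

12.76°C

400 → 2000 m (dry, 9.6°C/km): ΔT = -9.6 × 1.6 = -15.36°C → T = 12.44°C
2000 → 4200 m (saturated, 6.4°C/km): ΔT = -6.4 × 2.2 = -14.08°C → T = -1.64°C
4200 → 2700 m (dry descent, 9.6°C/km): ΔT = +9.6 × 1.5 = +14.4°C → T = 12.76°C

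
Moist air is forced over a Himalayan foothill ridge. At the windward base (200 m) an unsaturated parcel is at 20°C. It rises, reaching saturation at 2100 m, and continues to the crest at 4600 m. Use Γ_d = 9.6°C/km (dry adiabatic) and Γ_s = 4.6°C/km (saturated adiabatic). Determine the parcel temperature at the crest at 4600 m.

-9.74°C

200 → 2100 m (dry, 9.6°C/km): ΔT = -9.6 × 1.9 = -18.24°C → T = 1.76°C
2100 → 4600 m (saturated, 4.6°C/km): ΔT = -4.6 × 2.5 = -11.5°C → T = -9.74°C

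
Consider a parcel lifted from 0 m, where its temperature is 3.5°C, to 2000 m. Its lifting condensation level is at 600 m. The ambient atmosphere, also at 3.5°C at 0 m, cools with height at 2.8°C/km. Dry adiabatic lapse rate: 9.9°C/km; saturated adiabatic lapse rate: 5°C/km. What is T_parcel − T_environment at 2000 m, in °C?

Parcel:
  From 0 m to 600 m (dry): cools by 9.9 × 0.6 = 5.94°C, giving -2.44°C.
  From 600 m to 2000 m (saturated): cools by 5 × 1.4 = 7°C, giving -9.44°C.
Environment:
  From 0 m to 2000 m (environment): cools by 2.8 × 2 = 5.6°C, giving -2.1°C.
T_parcel − T_env = -9.44 − (-2.1) = -7.34°C

-7.34°C (parcel cooler than environment)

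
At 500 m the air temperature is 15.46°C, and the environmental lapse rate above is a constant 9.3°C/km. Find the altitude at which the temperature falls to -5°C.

Height above start = (15.46 − (-5)) / 9.3 = 2.2 km
Altitude = 500 m + 2200 m = 2700 m

2700 m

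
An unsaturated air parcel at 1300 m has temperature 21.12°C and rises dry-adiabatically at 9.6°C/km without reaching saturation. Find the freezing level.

3500 m

Height above start = (21.12 − 0) / 9.6 = 2.2 km
Altitude = 1300 m + 2200 m = 3500 m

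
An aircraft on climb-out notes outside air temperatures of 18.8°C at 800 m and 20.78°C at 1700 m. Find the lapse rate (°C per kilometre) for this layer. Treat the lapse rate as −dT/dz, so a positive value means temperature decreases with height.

Γ = −ΔT/Δz = (18.8 − 20.78) / (1700 − 800) m
  = -1.98°C / 0.9 km = -2.2°C/km

-2.2°C/km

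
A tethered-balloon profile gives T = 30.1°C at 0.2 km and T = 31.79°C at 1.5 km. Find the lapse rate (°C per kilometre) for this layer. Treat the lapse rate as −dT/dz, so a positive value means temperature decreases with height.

Γ = −ΔT/Δz = (30.1 − 31.79) / (1500 − 200) m
  = -1.69°C / 1.3 km = -1.3°C/km

-1.3°C/km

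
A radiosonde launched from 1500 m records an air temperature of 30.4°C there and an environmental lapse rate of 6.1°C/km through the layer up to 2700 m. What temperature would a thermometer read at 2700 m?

23.08°C

Environmental to 2700 m: -6.1 × 1.2 km = -7.32°C, so T = 23.08°C.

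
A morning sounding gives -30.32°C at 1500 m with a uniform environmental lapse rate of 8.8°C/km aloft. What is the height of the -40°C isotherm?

2600 m

Height above start = (-30.32 − (-40)) / 8.8 = 1.1 km
Altitude = 1500 m + 1100 m = 2600 m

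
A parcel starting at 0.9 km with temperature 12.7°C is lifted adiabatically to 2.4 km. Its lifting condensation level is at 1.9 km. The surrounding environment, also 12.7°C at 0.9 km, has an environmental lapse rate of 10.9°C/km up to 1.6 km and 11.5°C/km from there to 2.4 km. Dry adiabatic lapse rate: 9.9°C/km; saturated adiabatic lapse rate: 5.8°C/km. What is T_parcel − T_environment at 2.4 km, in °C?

+4.03°C (parcel warmer than environment)

Parcel:
  From 900 m to 1900 m (dry): cools by 9.9 × 1 = 9.9°C, giving 2.8°C.
  From 1900 m to 2400 m (saturated): cools by 5.8 × 0.5 = 2.9°C, giving -0.1°C.
Environment:
  From 900 m to 1600 m (environment, lower layer): cools by 10.9 × 0.7 = 7.63°C, giving 5.07°C.
  From 1600 m to 2400 m (environment, upper layer): cools by 11.5 × 0.8 = 9.2°C, giving -4.13°C.
T_parcel − T_env = -0.1 − (-4.13) = +4.03°C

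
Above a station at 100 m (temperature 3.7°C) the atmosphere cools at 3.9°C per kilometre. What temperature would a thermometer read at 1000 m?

0.19°C

100–1000 m, environmental: Δz = 0.9 km ⇒ ΔT = -3.51°C; T = 0.19°C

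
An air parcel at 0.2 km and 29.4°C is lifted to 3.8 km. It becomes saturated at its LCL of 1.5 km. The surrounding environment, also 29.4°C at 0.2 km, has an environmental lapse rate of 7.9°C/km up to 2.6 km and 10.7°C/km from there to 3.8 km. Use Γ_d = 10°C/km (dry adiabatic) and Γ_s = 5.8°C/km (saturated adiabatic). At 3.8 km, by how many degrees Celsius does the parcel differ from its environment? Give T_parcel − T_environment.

+5.46°C (parcel warmer than environment)

Parcel:
  200 → 1500 m (dry, 10°C/km): ΔT = -10 × 1.3 = -13°C → T = 16.4°C
  1500 → 3800 m (saturated, 5.8°C/km): ΔT = -5.8 × 2.3 = -13.34°C → T = 3.06°C
Environment:
  200 → 2600 m (environment, lower layer, 7.9°C/km): ΔT = -7.9 × 2.4 = -18.96°C → T = 10.44°C
  2600 → 3800 m (environment, upper layer, 10.7°C/km): ΔT = -10.7 × 1.2 = -12.84°C → T = -2.4°C
T_parcel − T_env = 3.06 − (-2.4) = +5.46°C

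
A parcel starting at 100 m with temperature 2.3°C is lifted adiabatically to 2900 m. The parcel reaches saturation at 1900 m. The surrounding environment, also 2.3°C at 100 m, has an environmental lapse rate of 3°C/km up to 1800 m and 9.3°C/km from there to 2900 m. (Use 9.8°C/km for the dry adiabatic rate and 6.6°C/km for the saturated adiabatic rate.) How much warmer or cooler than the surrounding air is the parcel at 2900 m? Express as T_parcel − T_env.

-8.91°C (parcel cooler than environment)

Parcel:
  From 100 m to 1900 m (dry): cools by 9.8 × 1.8 = 17.64°C, giving -15.34°C.
  From 1900 m to 2900 m (saturated): cools by 6.6 × 1 = 6.6°C, giving -21.94°C.
Environment:
  From 100 m to 1800 m (environment, lower layer): cools by 3 × 1.7 = 5.1°C, giving -2.8°C.
  From 1800 m to 2900 m (environment, upper layer): cools by 9.3 × 1.1 = 10.23°C, giving -13.03°C.
T_parcel − T_env = -21.94 − (-13.03) = -8.91°C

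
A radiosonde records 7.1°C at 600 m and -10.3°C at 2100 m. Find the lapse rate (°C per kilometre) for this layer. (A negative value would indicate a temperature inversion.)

11.6°C/km

Γ = −ΔT/Δz = (7.1 − (-10.3)) / (2100 − 600) m
  = 17.4°C / 1.5 km = 11.6°C/km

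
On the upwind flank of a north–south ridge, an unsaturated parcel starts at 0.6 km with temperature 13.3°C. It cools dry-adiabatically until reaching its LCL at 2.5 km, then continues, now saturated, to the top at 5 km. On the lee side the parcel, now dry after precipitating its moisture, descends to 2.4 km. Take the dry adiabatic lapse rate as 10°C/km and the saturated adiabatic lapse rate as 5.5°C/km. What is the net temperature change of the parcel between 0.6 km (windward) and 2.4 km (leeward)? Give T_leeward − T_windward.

Dry to 2500 m: -10 × 1.9 km = -19°C, so T = -5.7°C.
Saturated to 5000 m: -5.5 × 2.5 km = -13.75°C, so T = -19.45°C.
Dry descent to 2400 m: +10 × 2.6 km = +26°C, so T = 6.55°C.
Net change vs windward start: 6.55 − 13.3 = -6.75°C

-6.75°C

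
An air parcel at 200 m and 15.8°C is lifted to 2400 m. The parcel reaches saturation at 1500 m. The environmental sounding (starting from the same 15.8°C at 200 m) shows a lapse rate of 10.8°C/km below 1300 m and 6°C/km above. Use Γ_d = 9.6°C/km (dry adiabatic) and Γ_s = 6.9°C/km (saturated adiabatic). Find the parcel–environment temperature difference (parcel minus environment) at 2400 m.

Parcel:
  200 → 1500 m (dry, 9.6°C/km): ΔT = -9.6 × 1.3 = -12.48°C → T = 3.32°C
  1500 → 2400 m (saturated, 6.9°C/km): ΔT = -6.9 × 0.9 = -6.21°C → T = -2.89°C
Environment:
  200 → 1300 m (environment, lower layer, 10.8°C/km): ΔT = -10.8 × 1.1 = -11.88°C → T = 3.92°C
  1300 → 2400 m (environment, upper layer, 6°C/km): ΔT = -6 × 1.1 = -6.6°C → T = -2.68°C
T_parcel − T_env = -2.89 − (-2.68) = -0.21°C

-0.21°C (parcel cooler than environment)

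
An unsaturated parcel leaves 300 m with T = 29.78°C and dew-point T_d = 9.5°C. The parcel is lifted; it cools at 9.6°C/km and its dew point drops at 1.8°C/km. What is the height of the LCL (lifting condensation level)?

T and T_d converge at 9.6 − 1.8 = 7.8°C per km
Height above start = (29.78 − 9.5) / 7.8 = 2.6 km
LCL altitude = 300 m + 2600 m = 2900 m

2900 m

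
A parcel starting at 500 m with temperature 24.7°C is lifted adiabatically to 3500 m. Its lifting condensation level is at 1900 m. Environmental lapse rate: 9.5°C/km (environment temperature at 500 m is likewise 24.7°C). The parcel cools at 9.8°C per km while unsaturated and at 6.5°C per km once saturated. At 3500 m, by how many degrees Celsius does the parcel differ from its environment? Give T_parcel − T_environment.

Parcel:
  500 → 1900 m (dry, 9.8°C/km): ΔT = -9.8 × 1.4 = -13.72°C → T = 10.98°C
  1900 → 3500 m (saturated, 6.5°C/km): ΔT = -6.5 × 1.6 = -10.4°C → T = 0.58°C
Environment:
  500 → 3500 m (environment, 9.5°C/km): ΔT = -9.5 × 3 = -28.5°C → T = -3.8°C
T_parcel − T_env = 0.58 − (-3.8) = +4.38°C

+4.38°C (parcel warmer than environment)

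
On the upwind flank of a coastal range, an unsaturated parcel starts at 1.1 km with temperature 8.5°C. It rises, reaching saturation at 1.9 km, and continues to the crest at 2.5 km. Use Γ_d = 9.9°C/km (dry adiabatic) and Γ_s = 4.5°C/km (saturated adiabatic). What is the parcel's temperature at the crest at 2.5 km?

1100 → 1900 m (dry, 9.9°C/km): ΔT = -9.9 × 0.8 = -7.92°C → T = 0.58°C
1900 → 2500 m (saturated, 4.5°C/km): ΔT = -4.5 × 0.6 = -2.7°C → T = -2.12°C

-2.12°C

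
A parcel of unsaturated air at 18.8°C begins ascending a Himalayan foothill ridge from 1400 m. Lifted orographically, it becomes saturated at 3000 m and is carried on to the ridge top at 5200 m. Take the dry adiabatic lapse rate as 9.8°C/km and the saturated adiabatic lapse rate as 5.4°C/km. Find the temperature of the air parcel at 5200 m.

-8.76°C

1400–3000 m, dry: Δz = 1.6 km ⇒ ΔT = -15.68°C; T = 3.12°C
3000–5200 m, saturated: Δz = 2.2 km ⇒ ΔT = -11.88°C; T = -8.76°C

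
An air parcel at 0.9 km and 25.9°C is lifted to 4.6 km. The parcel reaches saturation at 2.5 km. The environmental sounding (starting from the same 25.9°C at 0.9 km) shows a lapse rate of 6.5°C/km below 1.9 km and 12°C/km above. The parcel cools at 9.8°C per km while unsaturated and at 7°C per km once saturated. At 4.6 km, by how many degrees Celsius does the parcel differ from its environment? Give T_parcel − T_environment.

Parcel:
  From 900 m to 2500 m (dry): cools by 9.8 × 1.6 = 15.68°C, giving 10.22°C.
  From 2500 m to 4600 m (saturated): cools by 7 × 2.1 = 14.7°C, giving -4.48°C.
Environment:
  From 900 m to 1900 m (environment, lower layer): cools by 6.5 × 1 = 6.5°C, giving 19.4°C.
  From 1900 m to 4600 m (environment, upper layer): cools by 12 × 2.7 = 32.4°C, giving -13°C.
T_parcel − T_env = -4.48 − (-13) = +8.52°C

+8.52°C (parcel warmer than environment)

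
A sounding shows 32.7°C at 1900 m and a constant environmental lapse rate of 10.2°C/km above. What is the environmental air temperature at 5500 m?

-4.02°C

1900–5500 m, environmental: Δz = 3.6 km ⇒ ΔT = -36.72°C; T = -4.02°C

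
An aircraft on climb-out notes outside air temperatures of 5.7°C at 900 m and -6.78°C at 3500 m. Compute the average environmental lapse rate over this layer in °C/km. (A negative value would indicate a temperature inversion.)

4.8°C/km

Γ = −ΔT/Δz = (5.7 − (-6.78)) / (3500 − 900) m
  = 12.48°C / 2.6 km = 4.8°C/km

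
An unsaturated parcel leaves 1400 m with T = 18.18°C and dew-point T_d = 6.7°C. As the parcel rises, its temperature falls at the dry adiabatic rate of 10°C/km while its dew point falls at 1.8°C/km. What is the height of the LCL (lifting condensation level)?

2800 m

T and T_d converge at 10 − 1.8 = 8.2°C per km
Height above start = (18.18 − 6.7) / 8.2 = 1.4 km
LCL altitude = 1400 m + 1400 m = 2800 m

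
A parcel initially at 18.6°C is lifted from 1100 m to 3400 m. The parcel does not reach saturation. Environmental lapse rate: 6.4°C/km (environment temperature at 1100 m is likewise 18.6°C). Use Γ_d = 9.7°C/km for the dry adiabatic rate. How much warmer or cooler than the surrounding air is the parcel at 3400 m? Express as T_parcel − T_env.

Parcel:
  1100–3400 m, dry: Δz = 2.3 km ⇒ ΔT = -22.31°C; T = -3.71°C
Environment:
  1100–3400 m, environment: Δz = 2.3 km ⇒ ΔT = -14.72°C; T = 3.88°C
T_parcel − T_env = -3.71 − 3.88 = -7.59°C

-7.59°C (parcel cooler than environment)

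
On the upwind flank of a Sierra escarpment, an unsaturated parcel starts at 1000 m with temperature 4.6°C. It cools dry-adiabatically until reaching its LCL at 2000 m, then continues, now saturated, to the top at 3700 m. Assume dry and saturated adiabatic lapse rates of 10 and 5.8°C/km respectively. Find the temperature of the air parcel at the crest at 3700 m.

From 1000 m to 2000 m (dry): cools by 10 × 1 = 10°C, giving -5.4°C.
From 2000 m to 3700 m (saturated): cools by 5.8 × 1.7 = 9.86°C, giving -15.26°C.

-15.26°C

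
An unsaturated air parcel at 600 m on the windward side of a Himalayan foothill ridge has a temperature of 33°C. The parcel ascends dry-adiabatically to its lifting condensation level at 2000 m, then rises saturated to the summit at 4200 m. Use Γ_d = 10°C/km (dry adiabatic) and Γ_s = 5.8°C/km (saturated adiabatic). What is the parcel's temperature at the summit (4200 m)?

6.24°C

600 → 2000 m (dry, 10°C/km): ΔT = -10 × 1.4 = -14°C → T = 19°C
2000 → 4200 m (saturated, 5.8°C/km): ΔT = -5.8 × 2.2 = -12.76°C → T = 6.24°C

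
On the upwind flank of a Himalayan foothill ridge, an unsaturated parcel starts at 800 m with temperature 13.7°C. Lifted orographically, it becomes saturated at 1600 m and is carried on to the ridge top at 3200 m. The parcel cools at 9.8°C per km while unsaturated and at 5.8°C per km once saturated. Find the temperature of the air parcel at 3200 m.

Dry to 1600 m: -9.8 × 0.8 km = -7.84°C, so T = 5.86°C.
Saturated to 3200 m: -5.8 × 1.6 km = -9.28°C, so T = -3.42°C.

-3.42°C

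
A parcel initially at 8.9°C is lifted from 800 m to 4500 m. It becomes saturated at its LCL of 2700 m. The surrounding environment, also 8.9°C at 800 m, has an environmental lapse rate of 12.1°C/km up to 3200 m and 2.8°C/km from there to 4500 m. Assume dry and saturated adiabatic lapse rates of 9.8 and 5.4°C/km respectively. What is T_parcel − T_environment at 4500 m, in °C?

+4.34°C (parcel warmer than environment)

Parcel:
  800–2700 m, dry: Δz = 1.9 km ⇒ ΔT = -18.62°C; T = -9.72°C
  2700–4500 m, saturated: Δz = 1.8 km ⇒ ΔT = -9.72°C; T = -19.44°C
Environment:
  800–3200 m, environment, lower layer: Δz = 2.4 km ⇒ ΔT = -29.04°C; T = -20.14°C
  3200–4500 m, environment, upper layer: Δz = 1.3 km ⇒ ΔT = -3.64°C; T = -23.78°C
T_parcel − T_env = -19.44 − (-23.78) = +4.34°C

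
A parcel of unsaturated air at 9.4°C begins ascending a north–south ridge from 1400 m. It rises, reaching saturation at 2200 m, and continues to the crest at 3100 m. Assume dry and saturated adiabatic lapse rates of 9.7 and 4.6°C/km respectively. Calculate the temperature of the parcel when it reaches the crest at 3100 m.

1400–2200 m, dry: Δz = 0.8 km ⇒ ΔT = -7.76°C; T = 1.64°C
2200–3100 m, saturated: Δz = 0.9 km ⇒ ΔT = -4.14°C; T = -2.5°C

-2.5°C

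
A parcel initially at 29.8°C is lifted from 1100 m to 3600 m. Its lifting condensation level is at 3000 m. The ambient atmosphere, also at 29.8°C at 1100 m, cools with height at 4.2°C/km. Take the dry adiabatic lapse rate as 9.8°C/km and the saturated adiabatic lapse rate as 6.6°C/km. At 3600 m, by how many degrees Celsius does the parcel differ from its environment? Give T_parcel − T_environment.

-12.08°C (parcel cooler than environment)

Parcel:
  1100–3000 m, dry: Δz = 1.9 km ⇒ ΔT = -18.62°C; T = 11.18°C
  3000–3600 m, saturated: Δz = 0.6 km ⇒ ΔT = -3.96°C; T = 7.22°C
Environment:
  1100–3600 m, environment: Δz = 2.5 km ⇒ ΔT = -10.5°C; T = 19.3°C
T_parcel − T_env = 7.22 − 19.3 = -12.08°C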